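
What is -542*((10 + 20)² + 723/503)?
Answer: -245755266/503 ≈ -4.8858e+5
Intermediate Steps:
-542*((10 + 20)² + 723/503) = -542*(30² + 723*(1/503)) = -542*(900 + 723/503) = -542*453423/503 = -245755266/503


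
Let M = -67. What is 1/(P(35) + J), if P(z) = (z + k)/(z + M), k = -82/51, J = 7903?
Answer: 1632/12895993 ≈ 0.00012655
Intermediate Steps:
k = -82/51 (k = -82*1/51 = -82/51 ≈ -1.6078)
P(z) = (-82/51 + z)/(-67 + z) (P(z) = (z - 82/51)/(z - 67) = (-82/51 + z)/(-67 + z))
1/(P(35) + J) = 1/((-82/51 + 35)/(-67 + 35) + 7903) = 1/((1703/51)/(-32) + 7903) = 1/(-1/32*1703/51 + 7903) = 1/(-1703/1632 + 7903) = 1/(12895993/1632) = 1632/12895993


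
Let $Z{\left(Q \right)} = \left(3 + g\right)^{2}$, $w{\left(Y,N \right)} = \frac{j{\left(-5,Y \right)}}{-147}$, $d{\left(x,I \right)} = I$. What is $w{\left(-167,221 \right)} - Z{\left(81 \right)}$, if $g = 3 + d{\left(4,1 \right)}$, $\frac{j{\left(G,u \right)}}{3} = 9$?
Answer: $- \frac{2410}{49} \approx -49.184$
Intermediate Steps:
$j{\left(G,u \right)} = 27$ ($j{\left(G,u \right)} = 3 \cdot 9 = 27$)
$w{\left(Y,N \right)} = - \frac{9}{49}$ ($w{\left(Y,N \right)} = \frac{27}{-147} = 27 \left(- \frac{1}{147}\right) = - \frac{9}{49}$)
$g = 4$ ($g = 3 + 1 = 4$)
$Z{\left(Q \right)} = 49$ ($Z{\left(Q \right)} = \left(3 + 4\right)^{2} = 7^{2} = 49$)
$w{\left(-167,221 \right)} - Z{\left(81 \right)} = - \frac{9}{49} - 49 = - \frac{2410}{49}$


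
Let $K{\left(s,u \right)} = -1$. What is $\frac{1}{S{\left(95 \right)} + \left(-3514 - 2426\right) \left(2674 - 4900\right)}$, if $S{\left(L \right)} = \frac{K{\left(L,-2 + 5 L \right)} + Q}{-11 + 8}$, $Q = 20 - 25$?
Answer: $\frac{1}{13222442} \approx 7.5629 \cdot 10^{-8}$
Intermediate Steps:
$Q = -5$ ($Q = 20 - 25 = -5$)
$S{\left(L \right)} = 2$ ($S{\left(L \right)} = \frac{-1 - 5}{-11 + 8} = - \frac{6}{-3} = \left(-6\right) \left(- \frac{1}{3}\right) = 2$)
$\frac{1}{S{\left(95 \right)} + \left(-3514 - 2426\right) \left(2674 - 4900\right)} = \frac{1}{2 + \left(-3514 - 2426\right) \left(2674 - 4900\right)} = \frac{1}{2 - -13222440} = \frac{1}{2 + 13222440} = \frac{1}{13222442}$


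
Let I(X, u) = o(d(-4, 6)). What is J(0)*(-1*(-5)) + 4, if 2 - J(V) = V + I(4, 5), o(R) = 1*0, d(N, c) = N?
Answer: 14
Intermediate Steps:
o(R) = 0
I(X, u) = 0
J(V) = 2 - V (J(V) = 2 - (V + 0) = 2 - V)
J(0)*(-1*(-5)) + 4 = (2 - 1*0)*(-1*(-5)) + 4 = (2 + 0)*5 + 4 = 2*5 + 4 = 10 + 4 = 14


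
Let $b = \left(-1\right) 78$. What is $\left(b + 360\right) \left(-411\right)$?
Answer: $-115902$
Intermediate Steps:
$b = -78$
$\left(b + 360\right) \left(-411\right) = \left(-78 + 360\right) \left(-411\right) = 282 \left(-411\right) = -115902$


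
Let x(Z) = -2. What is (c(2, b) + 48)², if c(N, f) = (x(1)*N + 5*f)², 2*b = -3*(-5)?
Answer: 21911761/16 ≈ 1.3695e+6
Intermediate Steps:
b = 15/2 (b = (-3*(-5))/2 = (½)*15 = 15/2 ≈ 7.5000)
c(N, f) = (-2*N + 5*f)²
(c(2, b) + 48)² = ((-2*2 + 5*(15/2))² + 48)² = ((-4 + 75/2)² + 48)² = ((67/2)² + 48)² = (4489/4 + 48)² = (4681/4)² = 21911761/16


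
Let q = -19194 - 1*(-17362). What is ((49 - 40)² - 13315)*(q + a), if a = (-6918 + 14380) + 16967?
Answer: -299048698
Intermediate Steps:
a = 24429 (a = 7462 + 16967 = 24429)
q = -1832 (q = -19194 + 17362 = -1832)
((49 - 40)² - 13315)*(q + a) = ((49 - 40)² - 13315)*(-1832 + 24429) = (9² - 13315)*22597 = (81 - 13315)*22597 = -13234*22597 = -299048698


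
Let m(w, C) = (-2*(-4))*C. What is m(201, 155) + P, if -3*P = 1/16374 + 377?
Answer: 54738281/49122 ≈ 1114.3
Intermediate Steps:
m(w, C) = 8*C
P = -6172999/49122 (P = -(1/16374 + 377)/3 = -⅓*6172999/16374 = -6172999/49122 ≈ -125.67)
m(201, 155) + P = 8*155 - 6172999/49122 = 1240 - 6172999/49122 = 54738281/49122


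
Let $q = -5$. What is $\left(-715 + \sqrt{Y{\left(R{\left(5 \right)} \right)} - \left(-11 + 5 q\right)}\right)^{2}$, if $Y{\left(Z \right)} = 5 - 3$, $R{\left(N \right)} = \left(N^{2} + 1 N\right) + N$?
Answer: $\left(715 - \sqrt{38}\right)^{2} \approx 5.0245 \cdot 10^{5}$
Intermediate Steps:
$R{\left(N \right)} = N^{2} + 2 N$ ($R{\left(N \right)} = \left(N^{2} + N\right) + N = \left(N + N^{2}\right) + N = N^{2} + 2 N$)
$Y{\left(Z \right)} = 2$ ($Y{\left(Z \right)} = 5 - 3 = 2$)
$\left(-715 + \sqrt{Y{\left(R{\left(5 \right)} \right)} - \left(-11 + 5 q\right)}\right)^{2} = \left(-715 + \sqrt{2 + \left(11 - -25\right)}\right)^{2} = \left(-715 + \sqrt{2 + \left(11 + 25\right)}\right)^{2} = \left(-715 + \sqrt{2 + 36}\right)^{2} = \left(-715 + \sqrt{38}\right)^{2}$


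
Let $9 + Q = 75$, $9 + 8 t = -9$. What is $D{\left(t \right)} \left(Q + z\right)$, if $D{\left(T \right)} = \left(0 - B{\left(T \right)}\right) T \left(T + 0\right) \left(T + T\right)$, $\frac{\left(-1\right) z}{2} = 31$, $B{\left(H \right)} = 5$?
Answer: $\frac{3645}{8} \approx 455.63$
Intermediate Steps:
$t = - \frac{9}{4}$ ($t = - \frac{9}{8} + \frac{1}{8} \left(-9\right) = - \frac{9}{8} - \frac{9}{8} = - \frac{9}{4} \approx -2.25$)
$z = -62$ ($z = \left(-2\right) 31 = -62$)
$Q = 66$ ($Q = -9 + 75 = 66$)
$D{\left(T \right)} = - 10 T^{3}$ ($D{\left(T \right)} = \left(0 - 5\right) T \left(T + 0\right) \left(T + T\right) = \left(0 - 5\right) T T 2 T = - 5 T 2 T^{2} = - 10 T^{3}$)
$D{\left(t \right)} \left(Q + z\right) = - 10 \left(- \frac{9}{4}\right)^{3} \left(66 - 62\right) = \left(-10\right) \left(- \frac{729}{64}\right) 4 = \frac{3645}{32} \cdot 4 = \frac{3645}{8}$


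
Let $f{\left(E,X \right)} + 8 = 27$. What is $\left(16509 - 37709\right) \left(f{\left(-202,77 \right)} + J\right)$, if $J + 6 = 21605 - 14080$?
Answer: $-159805600$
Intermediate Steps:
$J = 7519$ ($J = -6 + \left(21605 - 14080\right) = -6 + 7525 = 7519$)
$f{\left(E,X \right)} = 19$ ($f{\left(E,X \right)} = -8 + 27 = 19$)
$\left(16509 - 37709\right) \left(f{\left(-202,77 \right)} + J\right) = \left(16509 - 37709\right) \left(19 + 7519\right) = \left(-21200\right) 7538 = -159805600$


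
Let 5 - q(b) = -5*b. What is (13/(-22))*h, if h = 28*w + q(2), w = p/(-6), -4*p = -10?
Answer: -65/33 ≈ -1.9697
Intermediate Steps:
q(b) = 5 + 5*b (q(b) = 5 - (-5)*b = 5 + 5*b)
p = 5/2 (p = -1/4*(-10) = 5/2 ≈ 2.5000)
w = -5/12 (w = (5/2)/(-6) = (5/2)*(-1/6) = -5/12 ≈ -0.41667)
h = 10/3 (h = 28*(-5/12) + (5 + 5*2) = -35/3 + (5 + 10) = -35/3 + 15 = 10/3 ≈ 3.3333)
(13/(-22))*h = (13/(-22))*(10/3) = (13*(-1/22))*(10/3) = -13/22*10/3 = -65/33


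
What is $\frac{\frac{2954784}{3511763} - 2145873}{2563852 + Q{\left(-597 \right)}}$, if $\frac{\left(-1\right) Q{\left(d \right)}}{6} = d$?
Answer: $- \frac{7535794449315}{9016219726142} \approx -0.8358$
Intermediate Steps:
$Q{\left(d \right)} = - 6 d$
$\frac{\frac{2954784}{3511763} - 2145873}{2563852 + Q{\left(-597 \right)}} = \frac{\frac{2954784}{3511763} - 2145873}{2563852 - -3582} = \frac{2954784 \cdot \frac{1}{3511763} - 2145873}{2563852 + 3582} = \frac{\frac{2954784}{3511763} - 2145873}{2567434} = \left(- \frac{7535794449315}{3511763}\right) \frac{1}{2567434} = - \frac{7535794449315}{9016219726142}$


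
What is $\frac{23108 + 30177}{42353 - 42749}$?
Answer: $- \frac{53285}{396} \approx -134.56$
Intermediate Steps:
$\frac{23108 + 30177}{42353 - 42749} = \frac{53285}{-396} = 53285 \left(- \frac{1}{396}\right) = - \frac{53285}{396}$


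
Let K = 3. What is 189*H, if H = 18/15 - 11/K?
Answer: -2331/5 ≈ -466.20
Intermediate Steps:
H = -37/15 (H = 18/15 - 11/3 = 18*(1/15) - 11*⅓ = 6/5 - 11/3 = -37/15 ≈ -2.4667)
189*H = 189*(-37/15) = -2331/5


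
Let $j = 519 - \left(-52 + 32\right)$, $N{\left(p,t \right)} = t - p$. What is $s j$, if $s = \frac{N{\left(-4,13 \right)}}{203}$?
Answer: $\frac{1309}{29} \approx 45.138$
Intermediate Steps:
$s = \frac{17}{203}$ ($s = \frac{13 - -4}{203} = \left(13 + 4\right) \frac{1}{203} = 17 \cdot \frac{1}{203} = \frac{17}{203} \approx 0.083744$)
$j = 539$ ($j = 519 - -20 = 519 + 20 = 539$)
$s j = \frac{17}{203} \cdot 539 = \frac{1309}{29}$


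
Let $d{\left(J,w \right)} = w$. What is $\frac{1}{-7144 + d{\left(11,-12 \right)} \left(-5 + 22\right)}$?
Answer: $- \frac{1}{7348} \approx -0.00013609$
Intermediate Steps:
$\frac{1}{-7144 + d{\left(11,-12 \right)} \left(-5 + 22\right)} = \frac{1}{-7144 - 12 \left(-5 + 22\right)} = \frac{1}{-7144 - 204} = \frac{1}{-7348} = - \frac{1}{7348}$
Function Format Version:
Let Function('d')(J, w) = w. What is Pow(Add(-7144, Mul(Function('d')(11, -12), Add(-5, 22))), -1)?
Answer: Rational(-1, 7348) ≈ -0.00013609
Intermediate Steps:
Pow(Add(-7144, Mul(Function('d')(11, -12), Add(-5, 22))), -1) = Pow(Add(-7144, Mul(-12, Add(-5, 22))), -1) = Pow(Add(-7144, Mul(-12, 17)), -1) = Pow(Add(-7144, -204), -1) = Pow(-7348, -1) = Rational(-1, 7348)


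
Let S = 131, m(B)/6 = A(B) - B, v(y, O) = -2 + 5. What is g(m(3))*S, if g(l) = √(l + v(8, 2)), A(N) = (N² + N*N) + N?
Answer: 131*√111 ≈ 1380.2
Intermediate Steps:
v(y, O) = 3
A(N) = N + 2*N² (A(N) = (N² + N²) + N = 2*N² + N = N + 2*N²)
m(B) = -6*B + 6*B*(1 + 2*B) (m(B) = 6*(B*(1 + 2*B) - B) = 6*(-B + B*(1 + 2*B)) = -6*B + 6*B*(1 + 2*B))
g(l) = √(3 + l) (g(l) = √(l + 3) = √(3 + l))
g(m(3))*S = √(3 + 12*3²)*131 = √(3 + 12*9)*131 = √(3 + 108)*131 = √111*131 = 131*√111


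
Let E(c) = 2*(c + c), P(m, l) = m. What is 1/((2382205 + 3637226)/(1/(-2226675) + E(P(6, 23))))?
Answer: 53440199/13403316521925 ≈ 3.9871e-6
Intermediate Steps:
E(c) = 4*c (E(c) = 2*(2*c) = 4*c)
1/((2382205 + 3637226)/(1/(-2226675) + E(P(6, 23)))) = 1/((2382205 + 3637226)/(1/(-2226675) + 4*6)) = 1/(6019431/(-1/2226675 + 24)) = 1/(6019431/(53440199/2226675)) = 1/(6019431*(2226675/53440199)) = 1/(13403316521925/53440199) = 53440199/13403316521925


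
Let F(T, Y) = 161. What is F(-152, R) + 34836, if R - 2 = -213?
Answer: 34997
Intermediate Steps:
R = -211 (R = 2 - 213 = -211)
F(-152, R) + 34836 = 161 + 34836 = 34997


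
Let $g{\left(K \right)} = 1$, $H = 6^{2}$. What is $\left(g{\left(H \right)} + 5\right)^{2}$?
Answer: $36$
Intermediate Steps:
$H = 36$
$\left(g{\left(H \right)} + 5\right)^{2} = \left(1 + 5\right)^{2} = 6^{2} = 36$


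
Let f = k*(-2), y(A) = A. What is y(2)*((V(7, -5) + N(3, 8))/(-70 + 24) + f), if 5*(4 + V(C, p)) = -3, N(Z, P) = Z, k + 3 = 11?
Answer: -3672/115 ≈ -31.930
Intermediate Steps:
k = 8 (k = -3 + 11 = 8)
V(C, p) = -23/5 (V(C, p) = -4 + (⅕)*(-3) = -4 - ⅗ = -23/5)
f = -16 (f = 8*(-2) = -16)
y(2)*((V(7, -5) + N(3, 8))/(-70 + 24) + f) = 2*((-23/5 + 3)/(-70 + 24) - 16) = 2*(-8/5/(-46) - 16) = 2*(-8/5*(-1/46) - 16) = 2*(4/115 - 16) = 2*(-1836/115) = -3672/115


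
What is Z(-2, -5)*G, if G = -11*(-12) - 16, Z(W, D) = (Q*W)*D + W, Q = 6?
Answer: 6728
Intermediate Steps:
Z(W, D) = W + 6*D*W (Z(W, D) = (6*W)*D + W = 6*D*W + W = W + 6*D*W)
G = 116 (G = 132 - 16 = 116)
Z(-2, -5)*G = -2*(1 + 6*(-5))*116 = -2*(1 - 30)*116 = -2*(-29)*116 = 58*116 = 6728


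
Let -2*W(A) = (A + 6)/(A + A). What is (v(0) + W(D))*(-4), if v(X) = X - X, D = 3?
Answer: 3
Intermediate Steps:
W(A) = -(6 + A)/(4*A) (W(A) = -(A + 6)/(2*(A + A)) = -(6 + A)/(2*(2*A)) = -(6 + A)*1/(2*A)/2 = -(6 + A)/(4*A))
v(X) = 0
(v(0) + W(D))*(-4) = (0 + (¼)*(-6 - 1*3)/3)*(-4) = (0 + (¼)*(⅓)*(-6 - 3))*(-4) = (0 + (¼)*(⅓)*(-9))*(-4) = (0 - ¾)*(-4) = -¾*(-4) = 3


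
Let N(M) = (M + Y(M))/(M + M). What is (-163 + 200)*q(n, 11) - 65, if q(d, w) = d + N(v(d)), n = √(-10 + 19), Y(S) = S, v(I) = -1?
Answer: 83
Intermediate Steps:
N(M) = 1 (N(M) = (M + M)/(M + M) = (2*M)/((2*M)) = (2*M)*(1/(2*M)) = 1)
n = 3 (n = √9 = 3)
q(d, w) = 1 + d (q(d, w) = d + 1 = 1 + d)
(-163 + 200)*q(n, 11) - 65 = (-163 + 200)*(1 + 3) - 65 = 37*4 - 65 = 148 - 65 = 83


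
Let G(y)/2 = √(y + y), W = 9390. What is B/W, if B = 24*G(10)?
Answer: 16*√5/1565 ≈ 0.022861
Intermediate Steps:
G(y) = 2*√2*√y (G(y) = 2*√(y + y) = 2*√(2*y) = 2*(√2*√y) = 2*√2*√y)
B = 96*√5 (B = 24*(2*√2*√10) = 24*(4*√5) = 96*√5 ≈ 214.66)
B/W = (96*√5)/9390 = (96*√5)*(1/9390) = 16*√5/1565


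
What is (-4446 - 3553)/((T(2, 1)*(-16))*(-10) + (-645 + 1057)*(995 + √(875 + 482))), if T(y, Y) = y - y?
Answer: -7959005/407331216 + 7999*√1357/407331216 ≈ -0.018816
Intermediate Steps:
T(y, Y) = 0
(-4446 - 3553)/((T(2, 1)*(-16))*(-10) + (-645 + 1057)*(995 + √(875 + 482))) = (-4446 - 3553)/((0*(-16))*(-10) + (-645 + 1057)*(995 + √(875 + 482))) = -7999/(0*(-10) + 412*(995 + √1357)) = -7999/(0 + (409940 + 412*√1357)) = -7999/(409940 + 412*√1357)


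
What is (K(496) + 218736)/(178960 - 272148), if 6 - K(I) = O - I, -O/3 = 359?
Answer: -220315/93188 ≈ -2.3642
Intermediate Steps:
O = -1077 (O = -3*359 = -1077)
K(I) = 1083 + I (K(I) = 6 - (-1077 - I) = 6 + (1077 + I) = 1083 + I)
(K(496) + 218736)/(178960 - 272148) = ((1083 + 496) + 218736)/(178960 - 272148) = (1579 + 218736)/(-93188) = 220315*(-1/93188) = -220315/93188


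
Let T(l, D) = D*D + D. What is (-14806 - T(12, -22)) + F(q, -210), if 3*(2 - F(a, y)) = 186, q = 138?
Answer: -15328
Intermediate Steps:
F(a, y) = -60 (F(a, y) = 2 - ⅓*186 = 2 - 62 = -60)
T(l, D) = D + D² (T(l, D) = D² + D = D + D²)
(-14806 - T(12, -22)) + F(q, -210) = (-14806 - (-22)*(1 - 22)) - 60 = (-14806 - (-22)*(-21)) - 60 = (-14806 - 1*462) - 60 = (-14806 - 462) - 60 = -15268 - 60 = -15328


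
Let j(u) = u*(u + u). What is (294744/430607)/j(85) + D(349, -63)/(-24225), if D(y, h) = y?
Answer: -2546391127/177334727775 ≈ -0.014359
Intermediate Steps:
j(u) = 2*u**2 (j(u) = u*(2*u) = 2*u**2)
(294744/430607)/j(85) + D(349, -63)/(-24225) = (294744/430607)/((2*85**2)) + 349/(-24225) = (294744*(1/430607))/((2*7225)) + 349*(-1/24225) = (294744/430607)/14450 - 349/24225 = (294744/430607)*(1/14450) - 349/24225 = 147372/3111135575 - 349/24225 = -2546391127/177334727775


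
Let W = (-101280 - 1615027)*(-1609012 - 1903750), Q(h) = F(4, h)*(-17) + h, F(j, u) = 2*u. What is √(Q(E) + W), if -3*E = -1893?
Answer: √6028977989111 ≈ 2.4554e+6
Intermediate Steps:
E = 631 (E = -⅓*(-1893) = 631)
Q(h) = -33*h (Q(h) = (2*h)*(-17) + h = -34*h + h = -33*h)
W = 6028978009934 (W = -1716307*(-3512762) = 6028978009934)
√(Q(E) + W) = √(-33*631 + 6028978009934) = √(-20823 + 6028978009934) = √6028977989111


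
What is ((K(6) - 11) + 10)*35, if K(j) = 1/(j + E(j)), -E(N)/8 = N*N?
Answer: -9905/282 ≈ -35.124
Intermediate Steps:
E(N) = -8*N² (E(N) = -8*N*N = -8*N²)
K(j) = 1/(j - 8*j²)
((K(6) - 11) + 10)*35 = ((-1/(6*(-1 + 8*6)) - 11) + 10)*35 = ((-1*⅙/(-1 + 48) - 11) + 10)*35 = ((-1*⅙/47 - 11) + 10)*35 = ((-1*⅙*1/47 - 11) + 10)*35 = ((-1/282 - 11) + 10)*35 = (-3103/282 + 10)*35 = -283/282*35 = -9905/282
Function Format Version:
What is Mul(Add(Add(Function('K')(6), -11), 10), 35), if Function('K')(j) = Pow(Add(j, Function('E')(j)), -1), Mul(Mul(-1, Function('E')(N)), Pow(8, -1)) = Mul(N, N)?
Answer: Rational(-9905, 282) ≈ -35.124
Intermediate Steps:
Function('E')(N) = Mul(-8, Pow(N, 2)) (Function('E')(N) = Mul(-8, Mul(N, N)) = Mul(-8, Pow(N, 2)))
Function('K')(j) = Pow(Add(j, Mul(-8, Pow(j, 2))), -1)
Mul(Add(Add(Function('K')(6), -11), 10), 35) = Mul(Add(Add(Mul(-1, Pow(6, -1), Pow(Add(-1, Mul(8, 6)), -1)), -11), 10), 35) = Mul(Add(Add(Mul(-1, Rational(1, 6), Pow(Add(-1, 48), -1)), -11), 10), 35) = Mul(Add(Add(Mul(-1, Rational(1, 6), Pow(47, -1)), -11), 10), 35) = Mul(Add(Add(Mul(-1, Rational(1, 6), Rational(1, 47)), -11), 10), 35) = Mul(Add(Add(Rational(-1, 282), -11), 10), 35) = Mul(Add(Rational(-3103, 282), 10), 35) = Mul(Rational(-283, 282), 35) = Rational(-9905, 282)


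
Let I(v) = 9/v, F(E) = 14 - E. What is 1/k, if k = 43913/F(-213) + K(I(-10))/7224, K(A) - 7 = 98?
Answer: 78088/15107207 ≈ 0.0051689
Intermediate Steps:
K(A) = 105 (K(A) = 7 + 98 = 105)
k = 15107207/78088 (k = 43913/(14 - 1*(-213)) + 105/7224 = 43913/(14 + 213) + 105*(1/7224) = 43913/227 + 5/344 = 15107207/78088 ≈ 193.46)
1/k = 1/(15107207/78088) = 78088/15107207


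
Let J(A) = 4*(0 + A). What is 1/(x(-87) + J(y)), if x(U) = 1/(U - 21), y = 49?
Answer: 108/21167 ≈ 0.0051023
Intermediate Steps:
J(A) = 4*A
x(U) = 1/(-21 + U)
1/(x(-87) + J(y)) = 1/(1/(-21 - 87) + 4*49) = 1/(1/(-108) + 196) = 1/(-1/108 + 196) = 1/(21167/108) = 108/21167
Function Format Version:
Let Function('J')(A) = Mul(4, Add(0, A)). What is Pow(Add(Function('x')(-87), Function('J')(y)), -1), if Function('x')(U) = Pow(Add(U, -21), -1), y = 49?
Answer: Rational(108, 21167) ≈ 0.0051023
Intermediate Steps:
Function('J')(A) = Mul(4, A)
Function('x')(U) = Pow(Add(-21, U), -1)
Pow(Add(Function('x')(-87), Function('J')(y)), -1) = Pow(Add(Pow(Add(-21, -87), -1), Mul(4, 49)), -1) = Pow(Add(Pow(-108, -1), 196), -1) = Pow(Add(Rational(-1, 108), 196), -1) = Pow(Rational(21167, 108), -1) = Rational(108, 21167)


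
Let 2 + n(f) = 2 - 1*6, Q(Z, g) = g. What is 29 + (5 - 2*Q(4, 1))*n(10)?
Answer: 11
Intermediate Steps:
n(f) = -6 (n(f) = -2 + (2 - 1*6) = -2 + (2 - 6) = -2 - 4 = -6)
29 + (5 - 2*Q(4, 1))*n(10) = 29 + (5 - 2*1)*(-6) = 29 + (5 - 2)*(-6) = 29 + 3*(-6) = 29 - 18 = 11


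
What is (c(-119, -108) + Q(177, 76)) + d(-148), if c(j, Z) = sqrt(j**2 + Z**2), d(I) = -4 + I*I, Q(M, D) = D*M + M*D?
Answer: 48804 + 5*sqrt(1033) ≈ 48965.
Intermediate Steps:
Q(M, D) = 2*D*M (Q(M, D) = D*M + D*M = 2*D*M)
d(I) = -4 + I**2
c(j, Z) = sqrt(Z**2 + j**2)
(c(-119, -108) + Q(177, 76)) + d(-148) = (sqrt((-108)**2 + (-119)**2) + 2*76*177) + (-4 + (-148)**2) = (sqrt(11664 + 14161) + 26904) + (-4 + 21904) = (sqrt(25825) + 26904) + 21900 = (5*sqrt(1033) + 26904) + 21900 = (26904 + 5*sqrt(1033)) + 21900 = 48804 + 5*sqrt(1033)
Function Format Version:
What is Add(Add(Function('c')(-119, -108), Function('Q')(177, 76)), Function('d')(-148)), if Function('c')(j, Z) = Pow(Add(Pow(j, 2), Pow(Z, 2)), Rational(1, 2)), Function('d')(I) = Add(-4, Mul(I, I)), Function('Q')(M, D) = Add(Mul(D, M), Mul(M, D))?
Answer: Add(48804, Mul(5, Pow(1033, Rational(1, 2)))) ≈ 48965.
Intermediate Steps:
Function('Q')(M, D) = Mul(2, D, M) (Function('Q')(M, D) = Add(Mul(D, M), Mul(D, M)) = Mul(2, D, M))
Function('d')(I) = Add(-4, Pow(I, 2))
Function('c')(j, Z) = Pow(Add(Pow(Z, 2), Pow(j, 2)), Rational(1, 2))
Add(Add(Function('c')(-119, -108), Function('Q')(177, 76)), Function('d')(-148)) = Add(Add(Pow(Add(Pow(-108, 2), Pow(-119, 2)), Rational(1, 2)), Mul(2, 76, 177)), Add(-4, Pow(-148, 2))) = Add(Add(Pow(Add(11664, 14161), Rational(1, 2)), 26904), Add(-4, 21904)) = Add(Add(Pow(25825, Rational(1, 2)), 26904), 21900) = Add(Add(Mul(5, Pow(1033, Rational(1, 2))), 26904), 21900) = Add(Add(26904, Mul(5, Pow(1033, Rational(1, 2)))), 21900) = Add(48804, Mul(5, Pow(1033, Rational(1, 2))))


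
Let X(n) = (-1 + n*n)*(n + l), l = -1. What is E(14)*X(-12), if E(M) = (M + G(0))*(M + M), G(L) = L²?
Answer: -728728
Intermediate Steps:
E(M) = 2*M² (E(M) = (M + 0²)*(M + M) = (M + 0)*(2*M) = M*(2*M) = 2*M²)
X(n) = (-1 + n)*(-1 + n²) (X(n) = (-1 + n*n)*(n - 1) = (-1 + n²)*(-1 + n) = (-1 + n)*(-1 + n²))
E(14)*X(-12) = (2*14²)*(1 + (-12)³ - 1*(-12) - 1*(-12)²) = (2*196)*(1 - 1728 + 12 - 1*144) = 392*(1 - 1728 + 12 - 144) = 392*(-1859) = -728728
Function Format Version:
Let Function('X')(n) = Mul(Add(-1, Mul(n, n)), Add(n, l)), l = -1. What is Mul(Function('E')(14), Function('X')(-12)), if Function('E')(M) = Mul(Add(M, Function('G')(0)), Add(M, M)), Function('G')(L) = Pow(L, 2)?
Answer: -728728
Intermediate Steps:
Function('E')(M) = Mul(2, Pow(M, 2)) (Function('E')(M) = Mul(Add(M, Pow(0, 2)), Add(M, M)) = Mul(Add(M, 0), Mul(2, M)) = Mul(M, Mul(2, M)) = Mul(2, Pow(M, 2)))
Function('X')(n) = Mul(Add(-1, n), Add(-1, Pow(n, 2))) (Function('X')(n) = Mul(Add(-1, Mul(n, n)), Add(n, -1)) = Mul(Add(-1, Pow(n, 2)), Add(-1, n)) = Mul(Add(-1, n), Add(-1, Pow(n, 2))))
Mul(Function('E')(14), Function('X')(-12)) = Mul(Mul(2, Pow(14, 2)), Add(1, Pow(-12, 3), Mul(-1, -12), Mul(-1, Pow(-12, 2)))) = Mul(Mul(2, 196), Add(1, -1728, 12, Mul(-1, 144))) = Mul(392, Add(1, -1728, 12, -144)) = Mul(392, -1859) = -728728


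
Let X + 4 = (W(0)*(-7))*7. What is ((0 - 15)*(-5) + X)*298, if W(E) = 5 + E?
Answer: -51852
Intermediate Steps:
X = -249 (X = -4 + ((5 + 0)*(-7))*7 = -4 + (5*(-7))*7 = -4 - 35*7 = -4 - 245 = -249)
((0 - 15)*(-5) + X)*298 = ((0 - 15)*(-5) - 249)*298 = (-15*(-5) - 249)*298 = (75 - 249)*298 = -174*298 = -51852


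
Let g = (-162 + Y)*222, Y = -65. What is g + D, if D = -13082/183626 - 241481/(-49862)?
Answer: -230680869395853/4577979806 ≈ -50389.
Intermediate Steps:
D = 21844947711/4577979806 (D = -13082*1/183626 - 241481*(-1/49862) = -6541/91813 + 241481/49862 = 21844947711/4577979806 ≈ 4.7717)
g = -50394 (g = (-162 - 65)*222 = -227*222 = -50394)
g + D = -50394 + 21844947711/4577979806 = -230680869395853/4577979806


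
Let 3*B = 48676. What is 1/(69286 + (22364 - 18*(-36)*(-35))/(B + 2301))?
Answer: 55579/3850845646 ≈ 1.4433e-5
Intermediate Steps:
B = 48676/3 (B = (⅓)*48676 = 48676/3 ≈ 16225.)
1/(69286 + (22364 - 18*(-36)*(-35))/(B + 2301)) = 1/(69286 + (22364 - 18*(-36)*(-35))/(48676/3 + 2301)) = 1/(69286 + (22364 + 648*(-35))/(55579/3)) = 1/(69286 + (22364 - 22680)*(3/55579)) = 1/(69286 - 316*3/55579) = 1/(69286 - 948/55579) = 1/(3850845646/55579) = 55579/3850845646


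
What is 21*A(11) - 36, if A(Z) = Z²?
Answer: 2505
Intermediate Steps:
21*A(11) - 36 = 21*11² - 36 = 21*121 - 36 = 2541 - 36 = 2505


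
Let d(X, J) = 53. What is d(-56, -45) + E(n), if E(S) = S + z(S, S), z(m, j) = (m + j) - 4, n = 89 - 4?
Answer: 304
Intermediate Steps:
n = 85
z(m, j) = -4 + j + m (z(m, j) = (j + m) - 4 = -4 + j + m)
E(S) = -4 + 3*S (E(S) = S + (-4 + S + S) = S + (-4 + 2*S) = -4 + 3*S)
d(-56, -45) + E(n) = 53 + (-4 + 3*85) = 53 + (-4 + 255) = 53 + 251 = 304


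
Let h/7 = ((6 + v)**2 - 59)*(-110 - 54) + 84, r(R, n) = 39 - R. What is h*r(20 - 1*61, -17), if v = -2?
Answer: 3996160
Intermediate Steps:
h = 49952 (h = 7*(((6 - 2)**2 - 59)*(-110 - 54) + 84) = 7*((4**2 - 59)*(-164) + 84) = 7*((16 - 59)*(-164) + 84) = 7*(-43*(-164) + 84) = 7*(7052 + 84) = 7*7136 = 49952)
h*r(20 - 1*61, -17) = 49952*(39 - (20 - 1*61)) = 49952*(39 - (20 - 61)) = 49952*(39 - 1*(-41)) = 49952*(39 + 41) = 49952*80 = 3996160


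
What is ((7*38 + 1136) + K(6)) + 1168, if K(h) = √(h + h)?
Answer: 2570 + 2*√3 ≈ 2573.5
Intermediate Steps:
K(h) = √2*√h (K(h) = √(2*h) = √2*√h)
((7*38 + 1136) + K(6)) + 1168 = ((7*38 + 1136) + √2*√6) + 1168 = ((266 + 1136) + 2*√3) + 1168 = (1402 + 2*√3) + 1168 = 2570 + 2*√3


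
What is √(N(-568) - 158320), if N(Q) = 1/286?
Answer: I*√12949942434/286 ≈ 397.89*I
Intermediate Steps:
N(Q) = 1/286
√(N(-568) - 158320) = √(1/286 - 158320) = √(-45279519/286) = I*√12949942434/286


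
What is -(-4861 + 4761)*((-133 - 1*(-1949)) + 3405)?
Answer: 522100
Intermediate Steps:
-(-4861 + 4761)*((-133 - 1*(-1949)) + 3405) = -(-100)*((-133 + 1949) + 3405) = -(-100)*(1816 + 3405) = -(-100)*5221 = -1*(-522100) = 522100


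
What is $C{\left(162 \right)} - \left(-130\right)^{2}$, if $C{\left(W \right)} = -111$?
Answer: $-17011$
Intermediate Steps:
$C{\left(162 \right)} - \left(-130\right)^{2} = -111 - \left(-130\right)^{2} = -111 - 16900 = -17011$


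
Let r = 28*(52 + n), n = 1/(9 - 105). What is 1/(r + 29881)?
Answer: 24/752081 ≈ 3.1911e-5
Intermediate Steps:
n = -1/96 (n = 1/(-96) = -1/96 ≈ -0.010417)
r = 34937/24 (r = 28*(52 - 1/96) = 28*(4991/96) = 34937/24 ≈ 1455.7)
1/(r + 29881) = 1/(34937/24 + 29881) = 1/(752081/24) = 24/752081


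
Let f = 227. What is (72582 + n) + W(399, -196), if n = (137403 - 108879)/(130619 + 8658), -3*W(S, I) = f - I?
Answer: 10089393681/139277 ≈ 72441.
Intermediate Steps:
W(S, I) = -227/3 + I/3 (W(S, I) = -(227 - I)/3 = -227/3 + I/3)
n = 28524/139277 ≈ 0.20480
(72582 + n) + W(399, -196) = (72582 + 28524/139277) + (-227/3 + (1/3)*(-196)) = 10109031738/139277 + (-227/3 - 196/3) = 10109031738/139277 - 141 = 10089393681/139277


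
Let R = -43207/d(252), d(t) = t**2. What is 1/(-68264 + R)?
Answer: -63504/4335080263 ≈ -1.4649e-5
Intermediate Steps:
R = -43207/63504 (R = -43207/(252**2) = -43207/63504 ≈ -0.68038)
1/(-68264 + R) = 1/(-68264 - 43207/63504) = 1/(-4335080263/63504) = -63504/4335080263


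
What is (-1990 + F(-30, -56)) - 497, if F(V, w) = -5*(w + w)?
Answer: -1927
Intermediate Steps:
F(V, w) = -10*w
(-1990 + F(-30, -56)) - 497 = (-1990 - 10*(-56)) - 497 = (-1990 + 560) - 497 = -1430 - 497 = -1927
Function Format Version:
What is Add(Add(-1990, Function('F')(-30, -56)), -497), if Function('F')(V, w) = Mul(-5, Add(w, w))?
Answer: -1927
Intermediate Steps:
Function('F')(V, w) = Mul(-10, w) (Function('F')(V, w) = Mul(-5, Mul(2, w)) = Mul(-10, w))
Add(Add(-1990, Function('F')(-30, -56)), -497) = Add(Add(-1990, Mul(-10, -56)), -497) = Add(Add(-1990, 560), -497) = Add(-1430, -497) = -1927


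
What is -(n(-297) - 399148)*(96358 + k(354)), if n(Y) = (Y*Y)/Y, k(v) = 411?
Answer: 38653893205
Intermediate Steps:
n(Y) = Y (n(Y) = Y²/Y = Y)
-(n(-297) - 399148)*(96358 + k(354)) = -(-297 - 399148)*(96358 + 411) = -(-399445)*96769 = -1*(-38653893205) = 38653893205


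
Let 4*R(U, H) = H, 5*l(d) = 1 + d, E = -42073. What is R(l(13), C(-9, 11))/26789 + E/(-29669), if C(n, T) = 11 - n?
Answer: 1127241942/794802841 ≈ 1.4183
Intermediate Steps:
l(d) = 1/5 + d/5 (l(d) = (1 + d)/5 = 1/5 + d/5)
R(U, H) = H/4
R(l(13), C(-9, 11))/26789 + E/(-29669) = ((11 - 1*(-9))/4)/26789 - 42073/(-29669) = ((11 + 9)/4)*(1/26789) - 42073*(-1/29669) = ((1/4)*20)*(1/26789) + 42073/29669 = 5*(1/26789) + 42073/29669 = 5/26789 + 42073/29669 = 1127241942/794802841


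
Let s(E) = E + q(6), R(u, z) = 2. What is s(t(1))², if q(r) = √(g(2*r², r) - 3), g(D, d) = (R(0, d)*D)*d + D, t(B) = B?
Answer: (1 + √933)² ≈ 995.09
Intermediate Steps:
g(D, d) = D + 2*D*d (g(D, d) = (2*D)*d + D = 2*D*d + D = D + 2*D*d)
q(r) = √(-3 + 2*r²*(1 + 2*r)) (q(r) = √((2*r²)*(1 + 2*r) - 3) = √(2*r²*(1 + 2*r) - 3) = √(-3 + 2*r²*(1 + 2*r)))
s(E) = E + √933 (s(E) = E + √(-3 + 2*6²*(1 + 2*6)) = E + √(-3 + 2*36*(1 + 12)) = E + √(-3 + 2*36*13) = E + √(-3 + 936) = E + √933)
s(t(1))² = (1 + √933)²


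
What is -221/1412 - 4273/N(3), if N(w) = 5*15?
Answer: -6050051/105900 ≈ -57.130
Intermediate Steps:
N(w) = 75
-221/1412 - 4273/N(3) = -221/1412 - 4273/75 = -6050051/105900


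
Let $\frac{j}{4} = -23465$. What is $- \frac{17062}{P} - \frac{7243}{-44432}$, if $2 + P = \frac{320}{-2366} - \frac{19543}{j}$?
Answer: $\frac{6475238034588441}{731319928624} \approx 8854.2$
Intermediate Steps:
$j = -93860$ ($j = 4 \left(-23465\right) = -93860$)
$P = - \frac{16459307}{8541260}$ ($P = -2 + \left(\frac{320}{-2366} - \frac{19543}{-93860}\right) = -2 + \left(320 \left(- \frac{1}{2366}\right) - - \frac{19543}{93860}\right) = -2 + \left(- \frac{160}{1183} + \frac{19543}{93860}\right) = -2 + \frac{623213}{8541260} = - \frac{16459307}{8541260} \approx -1.927$)
$- \frac{17062}{P} - \frac{7243}{-44432} = - \frac{17062}{- \frac{16459307}{8541260}} - \frac{7243}{-44432} = \left(-17062\right) \left(- \frac{8541260}{16459307}\right) - - \frac{7243}{44432} = \frac{145730978120}{16459307} + \frac{7243}{44432} = \frac{6475238034588441}{731319928624}$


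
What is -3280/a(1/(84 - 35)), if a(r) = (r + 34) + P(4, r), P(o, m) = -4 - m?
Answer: -328/3 ≈ -109.33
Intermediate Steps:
a(r) = 30 (a(r) = (r + 34) + (-4 - r) = (34 + r) + (-4 - r) = 30)
-3280/a(1/(84 - 35)) = -3280/30 = -3280*1/30 = -328/3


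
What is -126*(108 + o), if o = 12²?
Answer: -31752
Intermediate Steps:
o = 144
-126*(108 + o) = -126*(108 + 144) = -126*252 = -31752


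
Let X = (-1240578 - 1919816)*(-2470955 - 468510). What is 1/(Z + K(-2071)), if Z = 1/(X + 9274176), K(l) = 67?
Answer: 9289876823386/622421747166863 ≈ 0.014925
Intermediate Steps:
X = 9289867549210 (X = -3160394*(-2939465) = 9289867549210)
Z = 1/9289876823386 (Z = 1/(9289867549210 + 9274176) = 1/9289876823386 ≈ 1.0764e-13)
1/(Z + K(-2071)) = 1/(1/9289876823386 + 67) = 1/(622421747166863/9289876823386) = 9289876823386/622421747166863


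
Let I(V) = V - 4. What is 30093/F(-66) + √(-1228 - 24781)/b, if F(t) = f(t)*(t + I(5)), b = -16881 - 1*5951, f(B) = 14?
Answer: -4299/130 - I*√26009/22832 ≈ -33.069 - 0.0070635*I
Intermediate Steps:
I(V) = -4 + V
b = -22832 (b = -16881 - 5951 = -22832)
F(t) = 14 + 14*t (F(t) = 14*(t + (-4 + 5)) = 14*(t + 1) = 14*(1 + t) = 14 + 14*t)
30093/F(-66) + √(-1228 - 24781)/b = 30093/(14 + 14*(-66)) + √(-1228 - 24781)/(-22832) = 30093/(14 - 924) + √(-26009)*(-1/22832) = 30093/(-910) + (I*√26009)*(-1/22832) = 30093*(-1/910) - I*√26009/22832 = -4299/130 - I*√26009/22832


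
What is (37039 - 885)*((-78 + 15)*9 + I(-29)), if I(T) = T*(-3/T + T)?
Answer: 9797734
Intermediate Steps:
I(T) = T*(T - 3/T)
(37039 - 885)*((-78 + 15)*9 + I(-29)) = (37039 - 885)*((-78 + 15)*9 + (-3 + (-29)²)) = 36154*(-63*9 + (-3 + 841)) = 36154*(-567 + 838) = 36154*271 = 9797734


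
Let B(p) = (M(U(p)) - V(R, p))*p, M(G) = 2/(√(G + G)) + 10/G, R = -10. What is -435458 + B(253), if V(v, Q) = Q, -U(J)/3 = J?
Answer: -1498411/3 - I*√1518/3 ≈ -4.9947e+5 - 12.987*I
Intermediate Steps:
U(J) = -3*J
M(G) = 10/G + √2/√G (M(G) = 2/(√(2*G)) + 10/G = 2/((√2*√G)) + 10/G = 2*(√2/(2*√G)) + 10/G = √2/√G + 10/G = 10/G + √2/√G)
B(p) = p*(-p - 10/(3*p) + √6/(3*√(-p))) (B(p) = ((10/((-3*p)) + √2/√(-3*p)) - p)*p = ((10*(-1/(3*p)) + √2*(√3/(3*√(-p)))) - p)*p = ((-10/(3*p) + √6/(3*√(-p))) - p)*p = (-p - 10/(3*p) + √6/(3*√(-p)))*p = p*(-p - 10/(3*p) + √6/(3*√(-p))))
-435458 + B(253) = -435458 + (-10/3 - 1*253² + (⅓)*253*√6/√(-1*253)) = -435458 + (-10/3 - 1*64009 + (⅓)*253*√6/√(-253)) = -435458 + (-10/3 - 64009 + (⅓)*253*√6*(-I*√253/253)) = -435458 + (-10/3 - 64009 - I*√1518/3) = -435458 + (-192037/3 - I*√1518/3) = -1498411/3 - I*√1518/3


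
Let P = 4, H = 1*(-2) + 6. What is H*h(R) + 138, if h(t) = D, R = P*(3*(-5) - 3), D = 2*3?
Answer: 162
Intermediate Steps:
D = 6
H = 4 (H = -2 + 6 = 4)
R = -72 (R = 4*(3*(-5) - 3) = 4*(-15 - 3) = 4*(-18) = -72)
h(t) = 6
H*h(R) + 138 = 4*6 + 138 = 24 + 138 = 162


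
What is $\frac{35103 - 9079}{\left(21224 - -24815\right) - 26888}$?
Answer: $\frac{26024}{19151} \approx 1.3589$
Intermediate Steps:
$\frac{35103 - 9079}{\left(21224 - -24815\right) - 26888} = \frac{26024}{\left(21224 + 24815\right) - 26888} = \frac{26024}{46039 - 26888} = \frac{26024}{19151}$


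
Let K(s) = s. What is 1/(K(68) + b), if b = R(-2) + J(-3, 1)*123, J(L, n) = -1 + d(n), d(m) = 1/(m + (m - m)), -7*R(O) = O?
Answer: 7/478 ≈ 0.014644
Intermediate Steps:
R(O) = -O/7
d(m) = 1/m (d(m) = 1/(m + 0) = 1/m)
J(L, n) = -1 + 1/n
b = 2/7 (b = -1/7*(-2) + ((1 - 1*1)/1)*123 = 2/7 + (1*(1 - 1))*123 = 2/7 + (1*0)*123 = 2/7 + 0*123 = 2/7 + 0 = 2/7 ≈ 0.28571)
1/(K(68) + b) = 1/(68 + 2/7) = 1/(478/7) = 7/478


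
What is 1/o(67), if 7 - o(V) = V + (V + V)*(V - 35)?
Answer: -1/4348 ≈ -0.00022999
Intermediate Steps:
o(V) = 7 - V - 2*V*(-35 + V) (o(V) = 7 - (V + (V + V)*(V - 35)) = 7 - (V + (2*V)*(-35 + V)) = 7 - (V + 2*V*(-35 + V)) = 7 + (-V - 2*V*(-35 + V)) = 7 - V - 2*V*(-35 + V))
1/o(67) = 1/(7 - 2*67**2 + 69*67) = 1/(7 - 2*4489 + 4623) = 1/(7 - 8978 + 4623) = 1/(-4348) = -1/4348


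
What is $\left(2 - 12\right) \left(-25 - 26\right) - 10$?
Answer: $500$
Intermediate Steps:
$\left(2 - 12\right) \left(-25 - 26\right) - 10 = - 10 \left(-25 - 26\right) - 10 = \left(-10\right) \left(-51\right) - 10 = 510 - 10 = 500$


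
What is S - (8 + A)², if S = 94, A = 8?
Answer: -162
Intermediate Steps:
S - (8 + A)² = 94 - (8 + 8)² = 94 - 1*16² = 94 - 1*256 = 94 - 256 = -162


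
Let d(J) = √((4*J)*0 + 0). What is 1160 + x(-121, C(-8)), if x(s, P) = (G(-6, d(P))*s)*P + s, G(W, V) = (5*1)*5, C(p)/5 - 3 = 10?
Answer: -195586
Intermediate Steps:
d(J) = 0 (d(J) = √(0 + 0) = √0 = 0)
C(p) = 65 (C(p) = 15 + 5*10 = 15 + 50 = 65)
G(W, V) = 25 (G(W, V) = 5*5 = 25)
x(s, P) = s + 25*P*s (x(s, P) = (25*s)*P + s = 25*P*s + s = s + 25*P*s)
1160 + x(-121, C(-8)) = 1160 - 121*(1 + 25*65) = 1160 - 121*(1 + 1625) = 1160 - 121*1626 = 1160 - 196746 = -195586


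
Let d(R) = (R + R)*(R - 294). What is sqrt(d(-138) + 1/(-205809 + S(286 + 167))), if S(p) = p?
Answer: sqrt(1257035753375349)/102678 ≈ 345.30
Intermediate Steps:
d(R) = 2*R*(-294 + R) (d(R) = (2*R)*(-294 + R) = 2*R*(-294 + R))
sqrt(d(-138) + 1/(-205809 + S(286 + 167))) = sqrt(2*(-138)*(-294 - 138) + 1/(-205809 + (286 + 167))) = sqrt(2*(-138)*(-432) + 1/(-205809 + 453)) = sqrt(119232 + 1/(-205356)) = sqrt(119232 - 1/205356) = sqrt(24485006591/205356) = sqrt(1257035753375349)/102678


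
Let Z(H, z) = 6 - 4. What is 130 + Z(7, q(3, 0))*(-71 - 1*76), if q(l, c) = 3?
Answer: -164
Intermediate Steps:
Z(H, z) = 2
130 + Z(7, q(3, 0))*(-71 - 1*76) = 130 + 2*(-71 - 1*76) = 130 + 2*(-71 - 76) = 130 + 2*(-147) = 130 - 294 = -164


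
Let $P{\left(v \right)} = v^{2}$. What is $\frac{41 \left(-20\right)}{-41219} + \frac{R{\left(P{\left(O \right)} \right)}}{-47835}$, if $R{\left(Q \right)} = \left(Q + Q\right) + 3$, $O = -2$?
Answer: $\frac{38771291}{1971710865} \approx 0.019664$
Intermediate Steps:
$R{\left(Q \right)} = 3 + 2 Q$ ($R{\left(Q \right)} = 2 Q + 3 = 3 + 2 Q$)
$\frac{41 \left(-20\right)}{-41219} + \frac{R{\left(P{\left(O \right)} \right)}}{-47835} = \frac{41 \left(-20\right)}{-41219} + \frac{3 + 2 \left(-2\right)^{2}}{-47835} = \left(-820\right) \left(- \frac{1}{41219}\right) + \left(3 + 2 \cdot 4\right) \left(- \frac{1}{47835}\right) = \frac{820}{41219} + \left(3 + 8\right) \left(- \frac{1}{47835}\right) = \frac{820}{41219} + 11 \left(- \frac{1}{47835}\right) = \frac{820}{41219} - \frac{11}{47835} = \frac{38771291}{1971710865}$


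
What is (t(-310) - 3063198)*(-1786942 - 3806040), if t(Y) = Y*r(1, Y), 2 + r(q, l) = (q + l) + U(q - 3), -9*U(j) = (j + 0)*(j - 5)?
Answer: 149314453394464/9 ≈ 1.6590e+13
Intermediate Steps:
U(j) = -j*(-5 + j)/9 (U(j) = -(j + 0)*(j - 5)/9 = -j*(-5 + j)/9)
r(q, l) = -2 + l + q + (-3 + q)*(8 - q)/9 (r(q, l) = -2 + ((q + l) + (q - 3)*(5 - (q - 3))/9) = -2 + ((l + q) + (-3 + q)*(5 - (-3 + q))/9) = -2 + ((l + q) + (-3 + q)*(5 + (3 - q))/9) = -2 + ((l + q) + (-3 + q)*(8 - q)/9) = -2 + (l + q + (-3 + q)*(8 - q)/9) = -2 + l + q + (-3 + q)*(8 - q)/9)
t(Y) = Y*(-23/9 + Y) (t(Y) = Y*(-14/3 + Y - ⅑*1² + (20/9)*1) = Y*(-14/3 + Y - ⅑*1 + 20/9) = Y*(-14/3 + Y - ⅑ + 20/9) = Y*(-23/9 + Y))
(t(-310) - 3063198)*(-1786942 - 3806040) = ((⅑)*(-310)*(-23 + 9*(-310)) - 3063198)*(-1786942 - 3806040) = ((⅑)*(-310)*(-23 - 2790) - 3063198)*(-5592982) = ((⅑)*(-310)*(-2813) - 3063198)*(-5592982) = (872030/9 - 3063198)*(-5592982) = -26696752/9*(-5592982) = 149314453394464/9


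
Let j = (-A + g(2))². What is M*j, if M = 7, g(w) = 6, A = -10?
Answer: 1792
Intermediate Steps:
j = 256 (j = (-1*(-10) + 6)² = (10 + 6)² = 16² = 256)
M*j = 7*256 = 1792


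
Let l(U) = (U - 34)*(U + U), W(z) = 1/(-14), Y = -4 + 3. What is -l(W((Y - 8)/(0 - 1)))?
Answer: -477/98 ≈ -4.8673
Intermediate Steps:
Y = -1
W(z) = -1/14
l(U) = 2*U*(-34 + U) (l(U) = (-34 + U)*(2*U) = 2*U*(-34 + U))
-l(W((Y - 8)/(0 - 1))) = -2*(-1)*(-34 - 1/14)/14 = -2*(-1)*(-477)/(14*14) = -1*477/98 = -477/98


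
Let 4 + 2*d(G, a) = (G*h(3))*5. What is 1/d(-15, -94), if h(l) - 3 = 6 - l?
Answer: -1/227 ≈ -0.0044053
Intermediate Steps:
h(l) = 9 - l (h(l) = 3 + (6 - l) = 9 - l)
d(G, a) = -2 + 15*G (d(G, a) = -2 + ((G*(9 - 1*3))*5)/2 = -2 + ((G*(9 - 3))*5)/2 = -2 + ((G*6)*5)/2 = -2 + ((6*G)*5)/2 = -2 + (30*G)/2 = -2 + 15*G)
1/d(-15, -94) = 1/(-2 + 15*(-15)) = 1/(-2 - 225) = 1/(-227) = -1/227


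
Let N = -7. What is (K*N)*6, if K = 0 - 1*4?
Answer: 168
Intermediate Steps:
K = -4 (K = 0 - 4 = -4)
(K*N)*6 = -4*(-7)*6 = 28*6 = 168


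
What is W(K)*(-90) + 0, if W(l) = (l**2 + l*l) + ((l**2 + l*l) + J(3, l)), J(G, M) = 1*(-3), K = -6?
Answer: -12690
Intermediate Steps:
J(G, M) = -3
W(l) = -3 + 4*l**2 (W(l) = (l**2 + l*l) + ((l**2 + l*l) - 3) = (l**2 + l**2) + ((l**2 + l**2) - 3) = 2*l**2 + (2*l**2 - 3) = 2*l**2 + (-3 + 2*l**2) = -3 + 4*l**2)
W(K)*(-90) + 0 = (-3 + 4*(-6)**2)*(-90) + 0 = (-3 + 4*36)*(-90) + 0 = (-3 + 144)*(-90) + 0 = 141*(-90) + 0 = -12690 + 0 = -12690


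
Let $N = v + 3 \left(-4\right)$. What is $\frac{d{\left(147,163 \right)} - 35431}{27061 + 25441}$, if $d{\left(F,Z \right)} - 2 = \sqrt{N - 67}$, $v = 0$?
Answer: $- \frac{35429}{52502} + \frac{i \sqrt{79}}{52502} \approx -0.67481 + 0.00016929 i$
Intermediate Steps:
$N = -12$ ($N = 0 + 3 \left(-4\right) = 0 - 12 = -12$)
$d{\left(F,Z \right)} = 2 + i \sqrt{79}$ ($d{\left(F,Z \right)} = 2 + \sqrt{-12 - 67} = 2 + \sqrt{-79} = 2 + i \sqrt{79}$)
$\frac{d{\left(147,163 \right)} - 35431}{27061 + 25441} = \frac{\left(2 + i \sqrt{79}\right) - 35431}{27061 + 25441} = \frac{-35429 + i \sqrt{79}}{52502} = \left(-35429 + i \sqrt{79}\right) \frac{1}{52502} = - \frac{35429}{52502} + \frac{i \sqrt{79}}{52502}$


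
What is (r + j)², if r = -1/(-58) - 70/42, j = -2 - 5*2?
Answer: 5640625/30276 ≈ 186.31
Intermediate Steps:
j = -12 (j = -2 - 10 = -12)
r = -287/174 (r = -1*(-1/58) - 70*1/42 = 1/58 - 5/3 = -287/174 ≈ -1.6494)
(r + j)² = (-287/174 - 12)² = (-2375/174)² = 5640625/30276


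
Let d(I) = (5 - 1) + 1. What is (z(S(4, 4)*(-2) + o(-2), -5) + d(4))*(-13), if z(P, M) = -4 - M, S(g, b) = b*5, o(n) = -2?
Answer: -78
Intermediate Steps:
S(g, b) = 5*b
d(I) = 5 (d(I) = 4 + 1 = 5)
(z(S(4, 4)*(-2) + o(-2), -5) + d(4))*(-13) = ((-4 - 1*(-5)) + 5)*(-13) = ((-4 + 5) + 5)*(-13) = (1 + 5)*(-13) = 6*(-13) = -78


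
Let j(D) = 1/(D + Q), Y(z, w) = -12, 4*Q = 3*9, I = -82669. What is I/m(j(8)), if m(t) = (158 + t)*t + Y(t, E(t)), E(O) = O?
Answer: 287770789/4468 ≈ 64407.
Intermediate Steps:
Q = 27/4 (Q = (3*9)/4 = (¼)*27 = 27/4 ≈ 6.7500)
j(D) = 1/(27/4 + D) (j(D) = 1/(D + 27/4) = 1/(27/4 + D))
m(t) = -12 + t*(158 + t) (m(t) = (158 + t)*t - 12 = t*(158 + t) - 12 = -12 + t*(158 + t))
I/m(j(8)) = -82669/(-12 + (4/(27 + 4*8))² + 158*(4/(27 + 4*8))) = -82669/(-12 + (4/(27 + 32))² + 158*(4/(27 + 32))) = -82669/(-12 + (4/59)² + 158*(4/59)) = -82669/(-12 + 16/3481 + 632/59) = -82669/(-4468/3481) = -82669*(-3481/4468) = 287770789/4468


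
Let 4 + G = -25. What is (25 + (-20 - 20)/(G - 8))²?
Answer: 931225/1369 ≈ 680.22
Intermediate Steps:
G = -29 (G = -4 - 25 = -29)
(25 + (-20 - 20)/(G - 8))² = (25 + (-20 - 20)/(-29 - 8))² = (25 - 40/(-37))² = (25 - 40*(-1/37))² = (25 + 40/37)² = (965/37)² = 931225/1369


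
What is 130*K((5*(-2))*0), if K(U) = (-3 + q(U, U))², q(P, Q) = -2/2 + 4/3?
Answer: 8320/9 ≈ 924.44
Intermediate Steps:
q(P, Q) = ⅓ (q(P, Q) = -2*½ + 4*(⅓) = -1 + 4/3 = ⅓)
K(U) = 64/9 (K(U) = (-3 + ⅓)² = (-8/3)² = 64/9)
130*K((5*(-2))*0) = 130*(64/9) = 8320/9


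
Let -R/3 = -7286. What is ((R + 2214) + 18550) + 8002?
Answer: 50624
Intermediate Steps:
R = 21858 (R = -3*(-7286) = 21858)
((R + 2214) + 18550) + 8002 = ((21858 + 2214) + 18550) + 8002 = (24072 + 18550) + 8002 = 42622 + 8002 = 50624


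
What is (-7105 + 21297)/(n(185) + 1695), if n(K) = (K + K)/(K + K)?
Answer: 887/106 ≈ 8.3679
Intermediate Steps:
n(K) = 1 (n(K) = (2*K)/((2*K)) = (2*K)*(1/(2*K)) = 1)
(-7105 + 21297)/(n(185) + 1695) = (-7105 + 21297)/(1 + 1695) = 14192/1696 = 14192*(1/1696) = 887/106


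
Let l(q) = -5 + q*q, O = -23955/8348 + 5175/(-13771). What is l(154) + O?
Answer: 2725450777783/114960308 ≈ 23708.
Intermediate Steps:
O = -373085205/114960308 (O = -23955*1/8348 + 5175*(-1/13771) = -23955/8348 - 5175/13771 = -373085205/114960308 ≈ -3.2453)
l(q) = -5 + q²
l(154) + O = (-5 + 154²) - 373085205/114960308 = (-5 + 23716) - 373085205/114960308 = 23711 - 373085205/114960308 = 2725450777783/114960308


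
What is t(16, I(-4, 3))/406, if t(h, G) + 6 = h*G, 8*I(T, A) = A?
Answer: 0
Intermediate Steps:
I(T, A) = A/8
t(h, G) = -6 + G*h (t(h, G) = -6 + h*G = -6 + G*h)
t(16, I(-4, 3))/406 = (-6 + ((⅛)*3)*16)/406 = (-6 + (3/8)*16)*(1/406) = (-6 + 6)*(1/406) = 0*(1/406) = 0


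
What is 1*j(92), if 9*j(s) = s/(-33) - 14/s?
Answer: -4463/13662 ≈ -0.32667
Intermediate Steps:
j(s) = -14/(9*s) - s/297 (j(s) = (s/(-33) - 14/s)/9 = (s*(-1/33) - 14/s)/9 = (-s/33 - 14/s)/9 = (-14/s - s/33)/9 = -14/(9*s) - s/297)
1*j(92) = 1*((1/297)*(-462 - 1*92**2)/92) = 1*((1/297)*(1/92)*(-462 - 1*8464)) = 1*((1/297)*(1/92)*(-462 - 8464)) = 1*((1/297)*(1/92)*(-8926)) = 1*(-4463/13662) = -4463/13662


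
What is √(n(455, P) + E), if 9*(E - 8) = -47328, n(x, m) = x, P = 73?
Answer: I*√43161/3 ≈ 69.251*I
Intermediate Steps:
E = -15752/3 (E = 8 + (⅑)*(-47328) = 8 - 15776/3 = -15752/3 ≈ -5250.7)
√(n(455, P) + E) = √(455 - 15752/3) = √(-14387/3) = I*√43161/3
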